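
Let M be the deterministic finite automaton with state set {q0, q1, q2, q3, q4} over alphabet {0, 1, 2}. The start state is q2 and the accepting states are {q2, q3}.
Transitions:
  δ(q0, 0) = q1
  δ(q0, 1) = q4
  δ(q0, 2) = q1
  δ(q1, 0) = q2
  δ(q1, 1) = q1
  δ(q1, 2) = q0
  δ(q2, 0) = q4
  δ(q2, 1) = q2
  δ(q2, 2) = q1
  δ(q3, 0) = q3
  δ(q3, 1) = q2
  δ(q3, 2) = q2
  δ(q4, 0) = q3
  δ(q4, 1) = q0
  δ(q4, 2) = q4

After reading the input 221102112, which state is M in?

q2 --2--> q1
q1 --2--> q0
q0 --1--> q4
q4 --1--> q0
q0 --0--> q1
q1 --2--> q0
q0 --1--> q4
q4 --1--> q0
q0 --2--> q1

q1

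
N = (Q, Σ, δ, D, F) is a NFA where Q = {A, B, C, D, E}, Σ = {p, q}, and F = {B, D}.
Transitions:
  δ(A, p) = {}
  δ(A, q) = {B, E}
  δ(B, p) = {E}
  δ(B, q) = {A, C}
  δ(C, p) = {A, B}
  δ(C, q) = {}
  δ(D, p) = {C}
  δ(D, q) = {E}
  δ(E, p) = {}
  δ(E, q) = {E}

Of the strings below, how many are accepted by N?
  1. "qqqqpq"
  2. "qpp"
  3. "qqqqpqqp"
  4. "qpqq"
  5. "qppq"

0

"qqqqpq": rejected
"qpp": rejected
"qqqqpqqp": rejected
"qpqq": rejected
"qppq": rejected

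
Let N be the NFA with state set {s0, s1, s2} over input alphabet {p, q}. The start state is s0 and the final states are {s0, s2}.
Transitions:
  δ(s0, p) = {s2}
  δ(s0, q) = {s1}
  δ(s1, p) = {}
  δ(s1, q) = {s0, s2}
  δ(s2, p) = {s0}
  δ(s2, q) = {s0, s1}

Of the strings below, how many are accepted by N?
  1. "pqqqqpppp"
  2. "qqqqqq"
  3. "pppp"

3

"pqqqqpppp": accepted
"qqqqqq": accepted
"pppp": accepted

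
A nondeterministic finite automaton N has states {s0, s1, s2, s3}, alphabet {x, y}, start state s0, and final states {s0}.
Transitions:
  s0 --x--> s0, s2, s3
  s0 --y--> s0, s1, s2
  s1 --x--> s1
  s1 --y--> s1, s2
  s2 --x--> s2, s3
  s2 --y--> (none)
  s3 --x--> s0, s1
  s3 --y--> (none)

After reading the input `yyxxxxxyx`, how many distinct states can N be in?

Start: {s0}
read y: {s0, s1, s2}
read y: {s0, s1, s2}
read x: {s0, s1, s2, s3}
read x: {s0, s1, s2, s3}
read x: {s0, s1, s2, s3}
read x: {s0, s1, s2, s3}
read x: {s0, s1, s2, s3}
read y: {s0, s1, s2}
read x: {s0, s1, s2, s3}
Final reachable set {s0, s1, s2, s3} has 4 states.

4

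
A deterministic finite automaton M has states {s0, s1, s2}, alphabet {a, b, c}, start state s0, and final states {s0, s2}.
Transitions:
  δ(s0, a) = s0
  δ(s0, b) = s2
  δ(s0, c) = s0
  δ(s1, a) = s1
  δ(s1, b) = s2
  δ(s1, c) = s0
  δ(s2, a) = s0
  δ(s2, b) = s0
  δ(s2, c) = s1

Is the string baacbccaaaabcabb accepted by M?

accepted

s0 --b--> s2
s2 --a--> s0
s0 --a--> s0
s0 --c--> s0
s0 --b--> s2
s2 --c--> s1
s1 --c--> s0
s0 --a--> s0
s0 --a--> s0
s0 --a--> s0
s0 --a--> s0
s0 --b--> s2
s2 --c--> s1
s1 --a--> s1
s1 --b--> s2
s2 --b--> s0
End in state s0, which is an accepting state.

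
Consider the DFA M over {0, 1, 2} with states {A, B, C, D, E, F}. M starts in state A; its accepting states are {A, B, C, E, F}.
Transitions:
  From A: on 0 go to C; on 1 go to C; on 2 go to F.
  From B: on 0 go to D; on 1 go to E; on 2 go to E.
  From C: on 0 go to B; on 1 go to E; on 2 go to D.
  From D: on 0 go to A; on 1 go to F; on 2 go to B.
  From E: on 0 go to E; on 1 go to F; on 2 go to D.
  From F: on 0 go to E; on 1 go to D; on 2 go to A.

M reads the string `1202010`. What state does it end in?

A --1--> C
C --2--> D
D --0--> A
A --2--> F
F --0--> E
E --1--> F
F --0--> E

E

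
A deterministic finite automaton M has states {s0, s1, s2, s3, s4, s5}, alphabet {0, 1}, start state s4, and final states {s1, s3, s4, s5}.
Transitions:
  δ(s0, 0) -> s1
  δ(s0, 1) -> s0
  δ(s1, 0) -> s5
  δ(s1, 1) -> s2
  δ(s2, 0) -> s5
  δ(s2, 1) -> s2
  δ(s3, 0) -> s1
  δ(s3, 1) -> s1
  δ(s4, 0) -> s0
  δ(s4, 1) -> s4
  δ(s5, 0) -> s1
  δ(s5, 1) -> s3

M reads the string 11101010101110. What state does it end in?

s4 --1--> s4
s4 --1--> s4
s4 --1--> s4
s4 --0--> s0
s0 --1--> s0
s0 --0--> s1
s1 --1--> s2
s2 --0--> s5
s5 --1--> s3
s3 --0--> s1
s1 --1--> s2
s2 --1--> s2
s2 --1--> s2
s2 --0--> s5

s5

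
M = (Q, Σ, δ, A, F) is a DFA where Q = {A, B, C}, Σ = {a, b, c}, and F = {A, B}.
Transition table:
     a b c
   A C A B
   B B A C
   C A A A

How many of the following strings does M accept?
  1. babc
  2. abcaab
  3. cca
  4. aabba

babc: accepted
abcaab: accepted
cca: accepted
aabba: rejected

3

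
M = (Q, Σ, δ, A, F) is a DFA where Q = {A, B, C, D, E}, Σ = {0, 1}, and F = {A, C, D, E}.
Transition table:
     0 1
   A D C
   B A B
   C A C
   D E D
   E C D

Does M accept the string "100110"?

A --1--> C
C --0--> A
A --0--> D
D --1--> D
D --1--> D
D --0--> E
End in state E, which is an accepting state.

accepted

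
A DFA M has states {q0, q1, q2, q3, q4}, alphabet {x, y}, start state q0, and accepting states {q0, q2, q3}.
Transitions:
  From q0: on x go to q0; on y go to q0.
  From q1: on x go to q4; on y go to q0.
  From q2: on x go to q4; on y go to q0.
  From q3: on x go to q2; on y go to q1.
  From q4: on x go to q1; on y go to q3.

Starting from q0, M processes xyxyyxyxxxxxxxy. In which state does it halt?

q0

q0 --x--> q0
q0 --y--> q0
q0 --x--> q0
q0 --y--> q0
q0 --y--> q0
q0 --x--> q0
q0 --y--> q0
q0 --x--> q0
q0 --x--> q0
q0 --x--> q0
q0 --x--> q0
q0 --x--> q0
q0 --x--> q0
q0 --x--> q0
q0 --y--> q0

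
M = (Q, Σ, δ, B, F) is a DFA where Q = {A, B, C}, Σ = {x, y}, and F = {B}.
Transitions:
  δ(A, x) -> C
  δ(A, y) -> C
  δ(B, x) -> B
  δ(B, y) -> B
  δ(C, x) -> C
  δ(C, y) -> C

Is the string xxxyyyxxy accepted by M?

B --x--> B
B --x--> B
B --x--> B
B --y--> B
B --y--> B
B --y--> B
B --x--> B
B --x--> B
B --y--> B
End in state B, which is an accepting state.

accepted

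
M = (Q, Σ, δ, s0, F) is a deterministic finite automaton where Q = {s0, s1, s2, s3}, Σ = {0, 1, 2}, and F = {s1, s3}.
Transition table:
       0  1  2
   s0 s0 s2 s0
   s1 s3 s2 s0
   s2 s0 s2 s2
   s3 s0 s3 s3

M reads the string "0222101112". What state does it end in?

s2

s0 --0--> s0
s0 --2--> s0
s0 --2--> s0
s0 --2--> s0
s0 --1--> s2
s2 --0--> s0
s0 --1--> s2
s2 --1--> s2
s2 --1--> s2
s2 --2--> s2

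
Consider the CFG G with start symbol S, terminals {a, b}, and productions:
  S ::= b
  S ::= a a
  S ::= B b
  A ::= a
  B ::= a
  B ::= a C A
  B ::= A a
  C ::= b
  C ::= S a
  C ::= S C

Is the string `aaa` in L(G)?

no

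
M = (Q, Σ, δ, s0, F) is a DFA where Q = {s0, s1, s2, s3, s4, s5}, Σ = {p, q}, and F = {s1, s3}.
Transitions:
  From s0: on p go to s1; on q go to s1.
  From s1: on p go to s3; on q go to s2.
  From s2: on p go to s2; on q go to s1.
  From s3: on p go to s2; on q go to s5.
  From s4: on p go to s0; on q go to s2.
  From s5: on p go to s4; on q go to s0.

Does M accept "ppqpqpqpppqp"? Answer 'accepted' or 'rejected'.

s0 --p--> s1
s1 --p--> s3
s3 --q--> s5
s5 --p--> s4
s4 --q--> s2
s2 --p--> s2
s2 --q--> s1
s1 --p--> s3
s3 --p--> s2
s2 --p--> s2
s2 --q--> s1
s1 --p--> s3
End in state s3, which is an accepting state.

accepted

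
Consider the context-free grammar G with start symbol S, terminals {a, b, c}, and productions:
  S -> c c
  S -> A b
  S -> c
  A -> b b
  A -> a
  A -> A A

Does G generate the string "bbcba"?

no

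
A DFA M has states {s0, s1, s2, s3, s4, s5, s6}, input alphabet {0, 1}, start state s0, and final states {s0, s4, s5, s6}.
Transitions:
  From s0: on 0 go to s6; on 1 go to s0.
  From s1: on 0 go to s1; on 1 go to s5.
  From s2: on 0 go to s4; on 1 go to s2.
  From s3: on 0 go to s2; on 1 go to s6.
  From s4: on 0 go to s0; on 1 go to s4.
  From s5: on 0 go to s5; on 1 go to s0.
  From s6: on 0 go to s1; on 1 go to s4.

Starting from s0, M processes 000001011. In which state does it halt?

s0

s0 --0--> s6
s6 --0--> s1
s1 --0--> s1
s1 --0--> s1
s1 --0--> s1
s1 --1--> s5
s5 --0--> s5
s5 --1--> s0
s0 --1--> s0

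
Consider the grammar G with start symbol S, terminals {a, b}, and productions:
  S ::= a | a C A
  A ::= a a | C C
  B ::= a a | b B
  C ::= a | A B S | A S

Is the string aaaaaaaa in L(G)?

yes

S ⇒ aCA ⇒ aABSA ⇒ aaaBSA ⇒ aaaaaSA ⇒ aaaaaaA ⇒ aaaaaaCC ⇒ aaaaaaaC ⇒ aaaaaaaa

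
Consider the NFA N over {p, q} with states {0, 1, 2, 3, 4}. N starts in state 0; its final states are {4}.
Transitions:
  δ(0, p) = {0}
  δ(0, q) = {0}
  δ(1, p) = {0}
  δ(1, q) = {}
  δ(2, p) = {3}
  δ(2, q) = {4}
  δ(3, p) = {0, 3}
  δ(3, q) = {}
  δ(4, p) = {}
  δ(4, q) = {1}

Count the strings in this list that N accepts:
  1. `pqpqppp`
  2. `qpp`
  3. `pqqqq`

0

`pqpqppp`: rejected
`qpp`: rejected
`pqqqq`: rejected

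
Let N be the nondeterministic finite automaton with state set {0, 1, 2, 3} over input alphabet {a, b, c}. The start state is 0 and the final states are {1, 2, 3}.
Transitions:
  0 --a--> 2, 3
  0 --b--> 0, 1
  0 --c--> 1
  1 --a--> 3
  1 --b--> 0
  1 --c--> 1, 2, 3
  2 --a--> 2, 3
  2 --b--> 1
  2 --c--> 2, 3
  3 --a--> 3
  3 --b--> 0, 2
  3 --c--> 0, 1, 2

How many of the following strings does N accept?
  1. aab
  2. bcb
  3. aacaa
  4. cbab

4

aab: accepted
bcb: accepted
aacaa: accepted
cbab: accepted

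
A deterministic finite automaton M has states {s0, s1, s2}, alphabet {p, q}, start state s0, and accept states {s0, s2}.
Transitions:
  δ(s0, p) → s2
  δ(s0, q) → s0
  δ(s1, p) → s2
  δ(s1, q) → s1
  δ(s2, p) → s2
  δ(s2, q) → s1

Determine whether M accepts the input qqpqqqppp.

s0 --q--> s0
s0 --q--> s0
s0 --p--> s2
s2 --q--> s1
s1 --q--> s1
s1 --q--> s1
s1 --p--> s2
s2 --p--> s2
s2 --p--> s2
End in state s2, which is an accepting state.

accepted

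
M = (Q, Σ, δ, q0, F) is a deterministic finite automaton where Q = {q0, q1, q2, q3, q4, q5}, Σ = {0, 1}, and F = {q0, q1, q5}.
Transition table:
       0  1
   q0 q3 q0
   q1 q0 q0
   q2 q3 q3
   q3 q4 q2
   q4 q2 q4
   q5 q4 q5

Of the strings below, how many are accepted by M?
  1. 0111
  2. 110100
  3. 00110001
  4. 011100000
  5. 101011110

0111: rejected
110100: rejected
00110001: rejected
011100000: rejected
101011110: rejected

0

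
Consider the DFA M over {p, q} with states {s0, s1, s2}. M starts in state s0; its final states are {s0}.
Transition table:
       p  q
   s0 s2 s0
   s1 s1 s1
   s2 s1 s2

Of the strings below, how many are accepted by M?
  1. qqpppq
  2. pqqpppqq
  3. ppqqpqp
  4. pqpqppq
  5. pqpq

0

qqpppq: rejected
pqqpppqq: rejected
ppqqpqp: rejected
pqpqppq: rejected
pqpq: rejected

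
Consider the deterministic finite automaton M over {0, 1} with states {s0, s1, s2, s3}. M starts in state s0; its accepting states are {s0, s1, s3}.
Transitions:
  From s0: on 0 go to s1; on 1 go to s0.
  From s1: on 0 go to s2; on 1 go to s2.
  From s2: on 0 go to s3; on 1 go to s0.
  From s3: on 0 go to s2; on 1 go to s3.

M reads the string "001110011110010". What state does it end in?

s0 --0--> s1
s1 --0--> s2
s2 --1--> s0
s0 --1--> s0
s0 --1--> s0
s0 --0--> s1
s1 --0--> s2
s2 --1--> s0
s0 --1--> s0
s0 --1--> s0
s0 --1--> s0
s0 --0--> s1
s1 --0--> s2
s2 --1--> s0
s0 --0--> s1

s1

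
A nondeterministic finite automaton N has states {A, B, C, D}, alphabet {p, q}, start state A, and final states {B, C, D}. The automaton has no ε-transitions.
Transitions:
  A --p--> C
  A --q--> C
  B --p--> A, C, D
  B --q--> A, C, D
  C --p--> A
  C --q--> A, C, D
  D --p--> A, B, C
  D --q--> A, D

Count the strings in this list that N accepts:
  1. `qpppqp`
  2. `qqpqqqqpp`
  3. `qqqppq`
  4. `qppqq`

`qpppqp`: rejected
`qqpqqqqpp`: accepted
`qqqppq`: accepted
`qppqq`: accepted

3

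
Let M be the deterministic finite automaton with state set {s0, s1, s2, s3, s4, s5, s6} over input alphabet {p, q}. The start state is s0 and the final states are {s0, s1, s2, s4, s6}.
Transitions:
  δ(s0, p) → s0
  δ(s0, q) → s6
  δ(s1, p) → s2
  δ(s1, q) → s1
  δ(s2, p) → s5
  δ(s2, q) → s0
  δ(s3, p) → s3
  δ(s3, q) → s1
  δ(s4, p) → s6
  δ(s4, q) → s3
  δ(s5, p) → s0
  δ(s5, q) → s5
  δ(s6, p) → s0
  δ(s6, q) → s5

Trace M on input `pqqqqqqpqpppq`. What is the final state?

s6

s0 --p--> s0
s0 --q--> s6
s6 --q--> s5
s5 --q--> s5
s5 --q--> s5
s5 --q--> s5
s5 --q--> s5
s5 --p--> s0
s0 --q--> s6
s6 --p--> s0
s0 --p--> s0
s0 --p--> s0
s0 --q--> s6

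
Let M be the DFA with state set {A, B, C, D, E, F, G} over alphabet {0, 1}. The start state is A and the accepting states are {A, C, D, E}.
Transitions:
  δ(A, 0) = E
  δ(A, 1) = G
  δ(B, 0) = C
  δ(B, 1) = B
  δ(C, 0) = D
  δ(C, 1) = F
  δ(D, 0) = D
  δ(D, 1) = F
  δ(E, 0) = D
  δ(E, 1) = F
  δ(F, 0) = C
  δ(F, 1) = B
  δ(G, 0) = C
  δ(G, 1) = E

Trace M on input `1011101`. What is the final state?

A --1--> G
G --0--> C
C --1--> F
F --1--> B
B --1--> B
B --0--> C
C --1--> F

F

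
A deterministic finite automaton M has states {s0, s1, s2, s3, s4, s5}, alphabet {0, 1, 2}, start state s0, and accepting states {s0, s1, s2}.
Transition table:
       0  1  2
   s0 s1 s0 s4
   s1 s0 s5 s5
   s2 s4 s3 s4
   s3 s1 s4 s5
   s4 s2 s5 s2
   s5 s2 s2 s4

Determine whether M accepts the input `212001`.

s0 --2--> s4
s4 --1--> s5
s5 --2--> s4
s4 --0--> s2
s2 --0--> s4
s4 --1--> s5
End in state s5, which is not an accepting state.

rejected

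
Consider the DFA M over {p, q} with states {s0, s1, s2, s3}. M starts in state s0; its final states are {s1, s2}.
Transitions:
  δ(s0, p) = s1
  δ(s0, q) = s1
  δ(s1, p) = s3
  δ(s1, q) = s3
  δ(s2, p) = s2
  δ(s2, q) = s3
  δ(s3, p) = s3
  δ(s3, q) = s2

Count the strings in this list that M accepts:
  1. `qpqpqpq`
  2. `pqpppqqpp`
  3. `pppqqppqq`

1

`qpqpqpq`: accepted
`pqpppqqpp`: rejected
`pppqqppqq`: rejected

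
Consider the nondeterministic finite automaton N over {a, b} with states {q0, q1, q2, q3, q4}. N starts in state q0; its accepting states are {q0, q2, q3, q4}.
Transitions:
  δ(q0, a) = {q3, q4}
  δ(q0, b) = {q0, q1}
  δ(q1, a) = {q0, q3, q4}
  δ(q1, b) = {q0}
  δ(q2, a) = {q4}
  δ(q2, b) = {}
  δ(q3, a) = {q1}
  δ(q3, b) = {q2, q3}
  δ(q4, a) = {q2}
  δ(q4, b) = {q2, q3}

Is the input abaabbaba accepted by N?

Start: {q0}
read a: {q3, q4}
read b: {q2, q3}
read a: {q1, q4}
read a: {q0, q2, q3, q4}
read b: {q0, q1, q2, q3}
read b: {q0, q1, q2, q3}
read a: {q0, q1, q3, q4}
read b: {q0, q1, q2, q3}
read a: {q0, q1, q3, q4}
Reachable ∩ accepting = {q0, q3, q4} — nonempty.

accepted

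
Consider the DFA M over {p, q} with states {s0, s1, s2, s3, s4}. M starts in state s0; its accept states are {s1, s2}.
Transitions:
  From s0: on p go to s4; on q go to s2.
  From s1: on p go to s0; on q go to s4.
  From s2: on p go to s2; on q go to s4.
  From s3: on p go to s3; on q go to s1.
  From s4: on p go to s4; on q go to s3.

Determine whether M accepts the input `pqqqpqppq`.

accepted

s0 --p--> s4
s4 --q--> s3
s3 --q--> s1
s1 --q--> s4
s4 --p--> s4
s4 --q--> s3
s3 --p--> s3
s3 --p--> s3
s3 --q--> s1
End in state s1, which is an accepting state.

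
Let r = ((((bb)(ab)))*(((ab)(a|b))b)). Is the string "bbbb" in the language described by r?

no

No split of bbbb into u·v has (((bb)(ab)))* matching u and (((ab)(a|b))b) matching v.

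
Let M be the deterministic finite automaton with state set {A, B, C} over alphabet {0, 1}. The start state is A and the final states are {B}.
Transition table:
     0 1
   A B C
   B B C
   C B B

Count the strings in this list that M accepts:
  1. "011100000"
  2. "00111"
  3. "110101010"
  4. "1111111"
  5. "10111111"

3

"011100000": accepted
"00111": rejected
"110101010": accepted
"1111111": rejected
"10111111": accepted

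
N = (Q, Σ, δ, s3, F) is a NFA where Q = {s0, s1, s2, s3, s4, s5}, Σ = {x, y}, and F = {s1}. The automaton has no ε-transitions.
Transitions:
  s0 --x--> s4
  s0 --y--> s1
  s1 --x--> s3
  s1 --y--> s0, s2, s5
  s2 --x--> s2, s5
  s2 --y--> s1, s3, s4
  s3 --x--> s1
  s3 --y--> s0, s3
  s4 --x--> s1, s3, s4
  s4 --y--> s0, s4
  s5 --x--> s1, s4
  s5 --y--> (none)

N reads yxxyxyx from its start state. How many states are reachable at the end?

5

Start: {s3}
read y: {s0, s3}
read x: {s1, s4}
read x: {s1, s3, s4}
read y: {s0, s2, s3, s4, s5}
read x: {s1, s2, s3, s4, s5}
read y: {s0, s1, s2, s3, s4, s5}
read x: {s1, s2, s3, s4, s5}
Final reachable set {s1, s2, s3, s4, s5} has 5 states.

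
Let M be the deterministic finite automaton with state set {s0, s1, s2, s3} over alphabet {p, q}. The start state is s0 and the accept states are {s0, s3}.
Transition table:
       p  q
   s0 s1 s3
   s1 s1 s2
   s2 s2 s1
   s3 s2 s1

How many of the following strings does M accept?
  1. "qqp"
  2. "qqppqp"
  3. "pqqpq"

0

"qqp": rejected
"qqppqp": rejected
"pqqpq": rejected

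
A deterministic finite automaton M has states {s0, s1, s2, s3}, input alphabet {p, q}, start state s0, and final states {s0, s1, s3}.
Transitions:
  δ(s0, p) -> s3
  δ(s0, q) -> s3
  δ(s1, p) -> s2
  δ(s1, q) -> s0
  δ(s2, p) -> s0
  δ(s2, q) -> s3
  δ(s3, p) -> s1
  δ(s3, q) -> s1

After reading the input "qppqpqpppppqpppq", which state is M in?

s1

s0 --q--> s3
s3 --p--> s1
s1 --p--> s2
s2 --q--> s3
s3 --p--> s1
s1 --q--> s0
s0 --p--> s3
s3 --p--> s1
s1 --p--> s2
s2 --p--> s0
s0 --p--> s3
s3 --q--> s1
s1 --p--> s2
s2 --p--> s0
s0 --p--> s3
s3 --q--> s1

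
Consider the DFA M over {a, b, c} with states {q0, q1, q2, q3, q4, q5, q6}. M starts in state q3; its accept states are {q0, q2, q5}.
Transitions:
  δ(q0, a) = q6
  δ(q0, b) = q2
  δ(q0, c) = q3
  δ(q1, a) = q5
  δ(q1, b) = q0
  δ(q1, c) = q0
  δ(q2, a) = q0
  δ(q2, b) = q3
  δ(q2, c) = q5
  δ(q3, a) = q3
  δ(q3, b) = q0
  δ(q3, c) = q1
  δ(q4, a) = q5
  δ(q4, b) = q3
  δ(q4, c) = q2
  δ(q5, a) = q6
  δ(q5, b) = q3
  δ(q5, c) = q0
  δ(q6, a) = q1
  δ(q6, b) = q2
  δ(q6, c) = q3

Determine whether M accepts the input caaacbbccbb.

q3 --c--> q1
q1 --a--> q5
q5 --a--> q6
q6 --a--> q1
q1 --c--> q0
q0 --b--> q2
q2 --b--> q3
q3 --c--> q1
q1 --c--> q0
q0 --b--> q2
q2 --b--> q3
End in state q3, which is not an accepting state.

rejected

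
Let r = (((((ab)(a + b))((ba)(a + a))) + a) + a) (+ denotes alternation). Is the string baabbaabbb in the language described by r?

no

Neither ((((ab)(a+b))((ba)(a+a)))+a) nor a matches baabbaabbb.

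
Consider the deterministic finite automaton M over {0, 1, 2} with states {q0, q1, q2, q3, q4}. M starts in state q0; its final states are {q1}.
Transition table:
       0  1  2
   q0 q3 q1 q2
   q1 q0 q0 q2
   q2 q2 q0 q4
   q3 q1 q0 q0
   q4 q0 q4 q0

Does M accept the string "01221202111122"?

q0 --0--> q3
q3 --1--> q0
q0 --2--> q2
q2 --2--> q4
q4 --1--> q4
q4 --2--> q0
q0 --0--> q3
q3 --2--> q0
q0 --1--> q1
q1 --1--> q0
q0 --1--> q1
q1 --1--> q0
q0 --2--> q2
q2 --2--> q4
End in state q4, which is not an accepting state.

rejected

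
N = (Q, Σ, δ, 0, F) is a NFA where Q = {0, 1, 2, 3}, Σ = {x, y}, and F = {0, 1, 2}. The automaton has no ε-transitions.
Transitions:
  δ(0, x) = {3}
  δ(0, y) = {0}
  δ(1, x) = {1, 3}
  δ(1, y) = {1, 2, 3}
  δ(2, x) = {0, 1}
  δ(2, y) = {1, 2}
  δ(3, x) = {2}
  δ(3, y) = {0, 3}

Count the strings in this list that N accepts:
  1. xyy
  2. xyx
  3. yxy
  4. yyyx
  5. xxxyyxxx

xyy: accepted
xyx: accepted
yxy: accepted
yyyx: rejected
xxxyyxxx: accepted

4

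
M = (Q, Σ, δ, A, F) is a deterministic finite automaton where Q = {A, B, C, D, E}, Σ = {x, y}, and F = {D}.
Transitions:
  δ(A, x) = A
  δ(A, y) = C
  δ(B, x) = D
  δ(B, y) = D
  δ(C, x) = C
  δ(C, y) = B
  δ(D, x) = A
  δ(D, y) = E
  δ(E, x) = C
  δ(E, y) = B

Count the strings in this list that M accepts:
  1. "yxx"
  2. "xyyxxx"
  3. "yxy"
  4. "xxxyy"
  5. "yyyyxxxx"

0

"yxx": rejected
"xyyxxx": rejected
"yxy": rejected
"xxxyy": rejected
"yyyyxxxx": rejected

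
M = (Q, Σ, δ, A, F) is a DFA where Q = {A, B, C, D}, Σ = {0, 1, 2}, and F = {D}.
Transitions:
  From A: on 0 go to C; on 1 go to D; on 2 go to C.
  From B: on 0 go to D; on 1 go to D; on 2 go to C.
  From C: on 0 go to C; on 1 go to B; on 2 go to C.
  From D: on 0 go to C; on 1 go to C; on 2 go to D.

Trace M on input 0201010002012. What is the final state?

C

A --0--> C
C --2--> C
C --0--> C
C --1--> B
B --0--> D
D --1--> C
C --0--> C
C --0--> C
C --0--> C
C --2--> C
C --0--> C
C --1--> B
B --2--> C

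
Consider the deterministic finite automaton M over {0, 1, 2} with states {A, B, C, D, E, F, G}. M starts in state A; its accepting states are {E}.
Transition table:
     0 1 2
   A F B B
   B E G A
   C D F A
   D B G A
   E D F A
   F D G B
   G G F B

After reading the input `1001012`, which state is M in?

A --1--> B
B --0--> E
E --0--> D
D --1--> G
G --0--> G
G --1--> F
F --2--> B

B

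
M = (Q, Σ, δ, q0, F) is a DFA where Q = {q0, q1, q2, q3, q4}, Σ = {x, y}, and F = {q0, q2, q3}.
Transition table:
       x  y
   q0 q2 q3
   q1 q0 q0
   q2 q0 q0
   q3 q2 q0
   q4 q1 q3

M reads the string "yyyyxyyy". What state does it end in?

q0

q0 --y--> q3
q3 --y--> q0
q0 --y--> q3
q3 --y--> q0
q0 --x--> q2
q2 --y--> q0
q0 --y--> q3
q3 --y--> q0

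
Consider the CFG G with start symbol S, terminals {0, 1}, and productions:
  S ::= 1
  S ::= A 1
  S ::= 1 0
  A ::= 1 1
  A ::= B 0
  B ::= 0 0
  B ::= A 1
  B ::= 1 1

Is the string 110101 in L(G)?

S ⇒ A1 ⇒ B01 ⇒ A101 ⇒ B0101 ⇒ 110101

yes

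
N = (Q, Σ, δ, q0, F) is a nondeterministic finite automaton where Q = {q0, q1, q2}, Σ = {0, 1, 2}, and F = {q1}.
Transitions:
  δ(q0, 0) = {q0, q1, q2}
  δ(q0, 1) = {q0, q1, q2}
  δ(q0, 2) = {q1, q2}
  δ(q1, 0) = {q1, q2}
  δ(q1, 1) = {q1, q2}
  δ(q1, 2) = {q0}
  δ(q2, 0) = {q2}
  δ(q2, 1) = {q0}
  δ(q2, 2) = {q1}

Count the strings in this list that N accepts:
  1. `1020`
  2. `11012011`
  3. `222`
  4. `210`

`1020`: accepted
`11012011`: accepted
`222`: accepted
`210`: accepted

4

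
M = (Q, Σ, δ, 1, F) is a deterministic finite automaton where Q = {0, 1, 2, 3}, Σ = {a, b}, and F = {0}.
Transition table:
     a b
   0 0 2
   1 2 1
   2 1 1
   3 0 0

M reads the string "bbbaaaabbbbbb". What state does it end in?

1

1 --b--> 1
1 --b--> 1
1 --b--> 1
1 --a--> 2
2 --a--> 1
1 --a--> 2
2 --a--> 1
1 --b--> 1
1 --b--> 1
1 --b--> 1
1 --b--> 1
1 --b--> 1
1 --b--> 1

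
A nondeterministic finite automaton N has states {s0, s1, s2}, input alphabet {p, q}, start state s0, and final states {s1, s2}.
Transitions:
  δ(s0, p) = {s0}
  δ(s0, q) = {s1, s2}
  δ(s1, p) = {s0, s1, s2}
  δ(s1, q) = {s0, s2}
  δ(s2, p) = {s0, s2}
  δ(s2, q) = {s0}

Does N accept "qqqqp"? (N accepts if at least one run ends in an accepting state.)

accepted

Start: {s0}
read q: {s1, s2}
read q: {s0, s2}
read q: {s0, s1, s2}
read q: {s0, s1, s2}
read p: {s0, s1, s2}
Reachable ∩ accepting = {s1, s2} — nonempty.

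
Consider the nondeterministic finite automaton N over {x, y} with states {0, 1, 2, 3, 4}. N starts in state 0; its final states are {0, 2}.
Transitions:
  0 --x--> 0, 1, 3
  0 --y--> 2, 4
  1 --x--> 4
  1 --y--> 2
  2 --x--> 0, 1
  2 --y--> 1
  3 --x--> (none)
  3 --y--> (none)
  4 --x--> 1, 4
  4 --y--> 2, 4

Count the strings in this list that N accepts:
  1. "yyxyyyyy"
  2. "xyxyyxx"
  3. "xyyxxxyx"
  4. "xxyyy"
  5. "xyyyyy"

5

"yyxyyyyy": accepted
"xyxyyxx": accepted
"xyyxxxyx": accepted
"xxyyy": accepted
"xyyyyy": accepted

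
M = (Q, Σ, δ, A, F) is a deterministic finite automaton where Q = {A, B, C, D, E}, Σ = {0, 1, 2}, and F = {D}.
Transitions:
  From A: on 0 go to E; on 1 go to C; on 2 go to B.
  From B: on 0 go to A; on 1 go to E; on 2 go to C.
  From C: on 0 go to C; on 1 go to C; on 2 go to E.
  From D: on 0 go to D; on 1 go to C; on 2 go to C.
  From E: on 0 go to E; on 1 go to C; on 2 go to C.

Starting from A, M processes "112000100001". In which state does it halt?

C

A --1--> C
C --1--> C
C --2--> E
E --0--> E
E --0--> E
E --0--> E
E --1--> C
C --0--> C
C --0--> C
C --0--> C
C --0--> C
C --1--> C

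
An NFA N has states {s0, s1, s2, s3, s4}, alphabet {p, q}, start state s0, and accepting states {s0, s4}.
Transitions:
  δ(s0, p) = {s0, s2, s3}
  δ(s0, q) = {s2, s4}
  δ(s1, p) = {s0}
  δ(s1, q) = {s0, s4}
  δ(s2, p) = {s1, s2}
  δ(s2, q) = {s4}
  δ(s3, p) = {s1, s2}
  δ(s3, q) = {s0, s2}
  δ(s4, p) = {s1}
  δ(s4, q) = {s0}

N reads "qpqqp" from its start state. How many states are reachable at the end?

4

Start: {s0}
read q: {s2, s4}
read p: {s1, s2}
read q: {s0, s4}
read q: {s0, s2, s4}
read p: {s0, s1, s2, s3}
Final reachable set {s0, s1, s2, s3} has 4 states.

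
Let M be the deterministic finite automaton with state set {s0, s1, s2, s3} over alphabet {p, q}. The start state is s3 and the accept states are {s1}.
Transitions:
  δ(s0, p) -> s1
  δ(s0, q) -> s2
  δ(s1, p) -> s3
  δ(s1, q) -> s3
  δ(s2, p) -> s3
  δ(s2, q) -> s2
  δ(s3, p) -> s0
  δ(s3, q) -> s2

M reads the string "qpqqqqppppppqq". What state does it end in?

s2

s3 --q--> s2
s2 --p--> s3
s3 --q--> s2
s2 --q--> s2
s2 --q--> s2
s2 --q--> s2
s2 --p--> s3
s3 --p--> s0
s0 --p--> s1
s1 --p--> s3
s3 --p--> s0
s0 --p--> s1
s1 --q--> s3
s3 --q--> s2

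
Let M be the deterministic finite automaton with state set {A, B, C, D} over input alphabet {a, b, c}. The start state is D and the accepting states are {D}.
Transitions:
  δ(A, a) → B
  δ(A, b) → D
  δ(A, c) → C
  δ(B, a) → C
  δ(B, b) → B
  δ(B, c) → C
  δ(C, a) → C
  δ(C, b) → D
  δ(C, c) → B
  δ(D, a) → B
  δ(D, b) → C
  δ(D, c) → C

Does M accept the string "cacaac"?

D --c--> C
C --a--> C
C --c--> B
B --a--> C
C --a--> C
C --c--> B
End in state B, which is not an accepting state.

rejected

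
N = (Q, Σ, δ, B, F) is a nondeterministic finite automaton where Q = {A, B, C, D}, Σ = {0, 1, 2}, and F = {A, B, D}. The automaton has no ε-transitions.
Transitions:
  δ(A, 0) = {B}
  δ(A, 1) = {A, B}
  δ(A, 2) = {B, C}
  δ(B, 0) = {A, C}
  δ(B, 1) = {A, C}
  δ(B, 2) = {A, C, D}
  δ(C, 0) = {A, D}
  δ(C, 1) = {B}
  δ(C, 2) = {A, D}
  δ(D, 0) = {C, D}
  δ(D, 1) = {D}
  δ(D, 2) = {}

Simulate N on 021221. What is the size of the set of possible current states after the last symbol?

4

Start: {B}
read 0: {A, C}
read 2: {A, B, C, D}
read 1: {A, B, C, D}
read 2: {A, B, C, D}
read 2: {A, B, C, D}
read 1: {A, B, C, D}
Final reachable set {A, B, C, D} has 4 states.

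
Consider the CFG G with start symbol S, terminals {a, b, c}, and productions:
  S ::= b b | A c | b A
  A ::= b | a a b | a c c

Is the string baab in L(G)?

yes

S ⇒ bA ⇒ baab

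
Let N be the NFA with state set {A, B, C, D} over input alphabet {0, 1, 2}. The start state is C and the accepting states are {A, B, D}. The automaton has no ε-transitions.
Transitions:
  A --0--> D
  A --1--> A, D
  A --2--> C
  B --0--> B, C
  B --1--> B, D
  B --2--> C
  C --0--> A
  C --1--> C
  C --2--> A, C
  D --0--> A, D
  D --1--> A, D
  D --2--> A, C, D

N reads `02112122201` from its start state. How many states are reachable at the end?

2

Start: {C}
read 0: {A}
read 2: {C}
read 1: {C}
read 1: {C}
read 2: {A, C}
read 1: {A, C, D}
read 2: {A, C, D}
read 2: {A, C, D}
read 2: {A, C, D}
read 0: {A, D}
read 1: {A, D}
Final reachable set {A, D} has 2 states.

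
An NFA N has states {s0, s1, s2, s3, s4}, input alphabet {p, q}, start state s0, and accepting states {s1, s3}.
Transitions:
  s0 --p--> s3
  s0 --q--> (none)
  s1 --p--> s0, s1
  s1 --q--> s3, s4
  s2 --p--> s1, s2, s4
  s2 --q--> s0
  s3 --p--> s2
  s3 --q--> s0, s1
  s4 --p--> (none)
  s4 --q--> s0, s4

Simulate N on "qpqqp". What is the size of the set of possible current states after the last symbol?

0

Start: {s0}
read q: {}
The reachable set is empty and stays empty for the remaining 4 symbols.
Final reachable set {} has 0 states.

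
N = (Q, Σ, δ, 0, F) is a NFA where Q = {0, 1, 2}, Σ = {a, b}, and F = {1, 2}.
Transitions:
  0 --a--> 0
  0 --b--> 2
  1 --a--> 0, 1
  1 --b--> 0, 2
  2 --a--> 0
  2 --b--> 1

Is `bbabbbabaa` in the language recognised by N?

rejected

Start: {0}
read b: {2}
read b: {1}
read a: {0, 1}
read b: {0, 2}
read b: {1, 2}
read b: {0, 1, 2}
read a: {0, 1}
read b: {0, 2}
read a: {0}
read a: {0}
Reachable ∩ accepting = {} — empty.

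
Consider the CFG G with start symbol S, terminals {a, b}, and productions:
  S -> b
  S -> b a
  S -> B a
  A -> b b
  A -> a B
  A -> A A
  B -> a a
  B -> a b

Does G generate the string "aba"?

yes

S ⇒ Ba ⇒ aba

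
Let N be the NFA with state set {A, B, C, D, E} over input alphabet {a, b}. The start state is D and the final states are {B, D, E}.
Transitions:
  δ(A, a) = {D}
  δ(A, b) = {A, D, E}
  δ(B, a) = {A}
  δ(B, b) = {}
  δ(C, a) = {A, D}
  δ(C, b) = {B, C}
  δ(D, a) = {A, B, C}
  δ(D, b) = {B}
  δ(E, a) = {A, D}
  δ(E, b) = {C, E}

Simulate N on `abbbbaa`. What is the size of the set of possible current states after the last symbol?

4

Start: {D}
read a: {A, B, C}
read b: {A, B, C, D, E}
read b: {A, B, C, D, E}
read b: {A, B, C, D, E}
read b: {A, B, C, D, E}
read a: {A, B, C, D}
read a: {A, B, C, D}
Final reachable set {A, B, C, D} has 4 states.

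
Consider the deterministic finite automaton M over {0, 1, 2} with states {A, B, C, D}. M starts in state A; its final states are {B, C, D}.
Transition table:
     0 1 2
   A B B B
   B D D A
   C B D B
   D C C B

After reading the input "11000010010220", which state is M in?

A --1--> B
B --1--> D
D --0--> C
C --0--> B
B --0--> D
D --0--> C
C --1--> D
D --0--> C
C --0--> B
B --1--> D
D --0--> C
C --2--> B
B --2--> A
A --0--> B

B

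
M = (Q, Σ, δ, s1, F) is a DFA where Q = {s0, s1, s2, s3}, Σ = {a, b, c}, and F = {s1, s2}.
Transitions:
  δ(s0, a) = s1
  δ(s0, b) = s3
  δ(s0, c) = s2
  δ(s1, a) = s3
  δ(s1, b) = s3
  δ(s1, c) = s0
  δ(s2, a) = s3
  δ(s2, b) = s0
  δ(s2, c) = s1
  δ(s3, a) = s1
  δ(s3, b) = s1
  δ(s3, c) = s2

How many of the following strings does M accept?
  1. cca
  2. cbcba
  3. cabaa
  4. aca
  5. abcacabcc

cca: rejected
cbcba: accepted
cabaa: rejected
aca: rejected
abcacabcc: accepted

2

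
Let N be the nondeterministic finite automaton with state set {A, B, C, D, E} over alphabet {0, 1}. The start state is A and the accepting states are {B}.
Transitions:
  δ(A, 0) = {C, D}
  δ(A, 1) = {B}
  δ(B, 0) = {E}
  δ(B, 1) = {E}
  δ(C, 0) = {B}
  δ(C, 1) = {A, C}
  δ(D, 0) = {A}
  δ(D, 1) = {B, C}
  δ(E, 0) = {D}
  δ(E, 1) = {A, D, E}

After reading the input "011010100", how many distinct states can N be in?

Start: {A}
read 0: {C, D}
read 1: {A, B, C}
read 1: {A, B, C, E}
read 0: {B, C, D, E}
read 1: {A, B, C, D, E}
read 0: {A, B, C, D, E}
read 1: {A, B, C, D, E}
read 0: {A, B, C, D, E}
read 0: {A, B, C, D, E}
Final reachable set {A, B, C, D, E} has 5 states.

5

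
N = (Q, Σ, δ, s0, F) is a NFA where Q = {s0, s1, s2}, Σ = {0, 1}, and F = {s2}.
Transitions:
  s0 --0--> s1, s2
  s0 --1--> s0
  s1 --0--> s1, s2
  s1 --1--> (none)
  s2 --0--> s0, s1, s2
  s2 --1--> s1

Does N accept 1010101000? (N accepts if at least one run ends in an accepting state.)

accepted

Start: {s0}
read 1: {s0}
read 0: {s1, s2}
read 1: {s1}
read 0: {s1, s2}
read 1: {s1}
read 0: {s1, s2}
read 1: {s1}
read 0: {s1, s2}
read 0: {s0, s1, s2}
read 0: {s0, s1, s2}
Reachable ∩ accepting = {s2} — nonempty.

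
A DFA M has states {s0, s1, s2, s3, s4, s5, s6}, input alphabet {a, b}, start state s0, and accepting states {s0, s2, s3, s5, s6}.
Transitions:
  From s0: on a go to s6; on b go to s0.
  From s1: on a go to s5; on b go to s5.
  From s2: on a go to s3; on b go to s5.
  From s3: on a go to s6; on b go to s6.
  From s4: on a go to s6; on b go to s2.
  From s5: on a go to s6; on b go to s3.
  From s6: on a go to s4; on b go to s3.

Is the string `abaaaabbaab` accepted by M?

s0 --a--> s6
s6 --b--> s3
s3 --a--> s6
s6 --a--> s4
s4 --a--> s6
s6 --a--> s4
s4 --b--> s2
s2 --b--> s5
s5 --a--> s6
s6 --a--> s4
s4 --b--> s2
End in state s2, which is an accepting state.

accepted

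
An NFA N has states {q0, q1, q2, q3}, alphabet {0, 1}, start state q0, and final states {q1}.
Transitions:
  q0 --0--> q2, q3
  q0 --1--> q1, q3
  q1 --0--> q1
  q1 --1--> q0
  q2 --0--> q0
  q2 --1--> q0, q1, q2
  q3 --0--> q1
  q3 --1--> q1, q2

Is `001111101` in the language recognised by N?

accepted

Start: {q0}
read 0: {q2, q3}
read 0: {q0, q1}
read 1: {q0, q1, q3}
read 1: {q0, q1, q2, q3}
read 1: {q0, q1, q2, q3}
read 1: {q0, q1, q2, q3}
read 1: {q0, q1, q2, q3}
read 0: {q0, q1, q2, q3}
read 1: {q0, q1, q2, q3}
Reachable ∩ accepting = {q1} — nonempty.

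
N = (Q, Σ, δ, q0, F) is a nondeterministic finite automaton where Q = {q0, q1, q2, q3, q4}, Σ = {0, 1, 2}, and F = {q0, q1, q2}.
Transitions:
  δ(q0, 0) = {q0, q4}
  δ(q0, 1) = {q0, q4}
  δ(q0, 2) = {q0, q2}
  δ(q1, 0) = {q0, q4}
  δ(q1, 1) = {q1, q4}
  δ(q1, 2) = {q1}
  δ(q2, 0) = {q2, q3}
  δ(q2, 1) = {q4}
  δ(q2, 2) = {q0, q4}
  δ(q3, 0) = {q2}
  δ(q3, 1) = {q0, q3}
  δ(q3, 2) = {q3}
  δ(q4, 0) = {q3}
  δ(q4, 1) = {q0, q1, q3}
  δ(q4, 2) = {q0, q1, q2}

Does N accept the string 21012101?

accepted

Start: {q0}
read 2: {q0, q2}
read 1: {q0, q4}
read 0: {q0, q3, q4}
read 1: {q0, q1, q3, q4}
read 2: {q0, q1, q2, q3}
read 1: {q0, q1, q3, q4}
read 0: {q0, q2, q3, q4}
read 1: {q0, q1, q3, q4}
Reachable ∩ accepting = {q0, q1} — nonempty.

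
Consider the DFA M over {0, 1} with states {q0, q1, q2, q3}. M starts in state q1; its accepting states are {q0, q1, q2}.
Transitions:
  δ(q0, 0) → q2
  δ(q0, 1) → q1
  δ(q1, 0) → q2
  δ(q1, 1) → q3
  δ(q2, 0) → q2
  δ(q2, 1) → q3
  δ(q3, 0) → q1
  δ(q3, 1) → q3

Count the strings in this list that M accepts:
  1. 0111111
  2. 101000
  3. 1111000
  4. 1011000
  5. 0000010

4

0111111: rejected
101000: accepted
1111000: accepted
1011000: accepted
0000010: accepted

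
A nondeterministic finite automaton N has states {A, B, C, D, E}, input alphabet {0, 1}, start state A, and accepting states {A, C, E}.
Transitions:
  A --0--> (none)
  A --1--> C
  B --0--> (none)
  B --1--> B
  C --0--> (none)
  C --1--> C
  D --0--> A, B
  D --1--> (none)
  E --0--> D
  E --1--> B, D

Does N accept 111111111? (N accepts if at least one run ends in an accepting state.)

Start: {A}
read 1: {C}
read 1: {C}
read 1: {C}
read 1: {C}
read 1: {C}
read 1: {C}
read 1: {C}
read 1: {C}
read 1: {C}
Reachable ∩ accepting = {C} — nonempty.

accepted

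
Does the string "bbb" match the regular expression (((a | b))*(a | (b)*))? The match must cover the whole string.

yes

Split as ε·bbb: ((a|b))* matches ε and (a|(b)*) matches bbb.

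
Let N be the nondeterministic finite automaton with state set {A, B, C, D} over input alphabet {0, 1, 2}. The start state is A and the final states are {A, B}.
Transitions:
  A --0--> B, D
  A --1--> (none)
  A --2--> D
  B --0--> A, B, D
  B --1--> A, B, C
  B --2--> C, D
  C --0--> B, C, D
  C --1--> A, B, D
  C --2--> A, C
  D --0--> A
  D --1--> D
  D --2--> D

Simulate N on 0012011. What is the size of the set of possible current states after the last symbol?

Start: {A}
read 0: {B, D}
read 0: {A, B, D}
read 1: {A, B, C, D}
read 2: {A, C, D}
read 0: {A, B, C, D}
read 1: {A, B, C, D}
read 1: {A, B, C, D}
Final reachable set {A, B, C, D} has 4 states.

4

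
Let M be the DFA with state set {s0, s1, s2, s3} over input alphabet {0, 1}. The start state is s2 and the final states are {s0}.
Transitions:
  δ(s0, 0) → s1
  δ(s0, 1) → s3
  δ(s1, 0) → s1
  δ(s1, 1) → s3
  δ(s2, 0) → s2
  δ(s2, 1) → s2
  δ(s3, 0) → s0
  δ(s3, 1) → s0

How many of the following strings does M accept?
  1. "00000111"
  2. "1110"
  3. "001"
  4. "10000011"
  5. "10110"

0

"00000111": rejected
"1110": rejected
"001": rejected
"10000011": rejected
"10110": rejected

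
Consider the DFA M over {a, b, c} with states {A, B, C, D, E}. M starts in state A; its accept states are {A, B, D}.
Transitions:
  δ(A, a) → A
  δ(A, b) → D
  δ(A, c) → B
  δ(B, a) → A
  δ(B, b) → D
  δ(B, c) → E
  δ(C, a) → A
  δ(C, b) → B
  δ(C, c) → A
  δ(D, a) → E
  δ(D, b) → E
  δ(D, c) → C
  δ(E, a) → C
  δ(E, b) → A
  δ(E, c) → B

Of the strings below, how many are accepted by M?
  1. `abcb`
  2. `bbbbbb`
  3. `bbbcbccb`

`abcb`: accepted
`bbbbbb`: accepted
`bbbcbccb`: accepted

3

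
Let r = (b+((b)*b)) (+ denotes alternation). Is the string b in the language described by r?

The left alternative b matches b.

yes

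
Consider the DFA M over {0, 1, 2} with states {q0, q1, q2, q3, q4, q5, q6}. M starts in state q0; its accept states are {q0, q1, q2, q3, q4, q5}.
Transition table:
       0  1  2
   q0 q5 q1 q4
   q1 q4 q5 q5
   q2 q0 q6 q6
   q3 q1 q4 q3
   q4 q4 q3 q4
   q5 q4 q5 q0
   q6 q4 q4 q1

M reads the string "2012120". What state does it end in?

q0 --2--> q4
q4 --0--> q4
q4 --1--> q3
q3 --2--> q3
q3 --1--> q4
q4 --2--> q4
q4 --0--> q4

q4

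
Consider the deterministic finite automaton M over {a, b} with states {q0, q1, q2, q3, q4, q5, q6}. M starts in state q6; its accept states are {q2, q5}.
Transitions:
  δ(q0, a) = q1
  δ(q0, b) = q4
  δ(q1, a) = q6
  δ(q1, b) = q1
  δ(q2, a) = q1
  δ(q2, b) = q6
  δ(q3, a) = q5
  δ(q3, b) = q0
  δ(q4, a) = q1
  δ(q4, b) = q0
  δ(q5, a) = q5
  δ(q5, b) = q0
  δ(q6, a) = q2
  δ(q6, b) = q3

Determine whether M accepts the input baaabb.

q6 --b--> q3
q3 --a--> q5
q5 --a--> q5
q5 --a--> q5
q5 --b--> q0
q0 --b--> q4
End in state q4, which is not an accepting state.

rejected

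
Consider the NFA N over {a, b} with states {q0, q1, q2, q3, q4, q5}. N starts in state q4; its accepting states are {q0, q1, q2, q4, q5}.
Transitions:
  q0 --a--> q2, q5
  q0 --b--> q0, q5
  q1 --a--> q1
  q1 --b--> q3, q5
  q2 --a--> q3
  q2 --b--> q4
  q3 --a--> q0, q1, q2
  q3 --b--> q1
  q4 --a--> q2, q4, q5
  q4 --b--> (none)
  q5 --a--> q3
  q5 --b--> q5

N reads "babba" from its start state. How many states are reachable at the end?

0

Start: {q4}
read b: {}
The reachable set is empty and stays empty for the remaining 4 symbols.
Final reachable set {} has 0 states.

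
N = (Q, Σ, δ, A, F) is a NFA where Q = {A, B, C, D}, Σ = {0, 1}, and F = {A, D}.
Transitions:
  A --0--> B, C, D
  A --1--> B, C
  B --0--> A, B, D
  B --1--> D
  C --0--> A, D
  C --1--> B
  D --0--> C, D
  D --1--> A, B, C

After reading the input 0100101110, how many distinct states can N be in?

Start: {A}
read 0: {B, C, D}
read 1: {A, B, C, D}
read 0: {A, B, C, D}
read 0: {A, B, C, D}
read 1: {A, B, C, D}
read 0: {A, B, C, D}
read 1: {A, B, C, D}
read 1: {A, B, C, D}
read 1: {A, B, C, D}
read 0: {A, B, C, D}
Final reachable set {A, B, C, D} has 4 states.

4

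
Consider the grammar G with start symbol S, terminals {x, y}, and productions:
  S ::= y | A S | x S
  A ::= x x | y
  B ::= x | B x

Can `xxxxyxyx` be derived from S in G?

no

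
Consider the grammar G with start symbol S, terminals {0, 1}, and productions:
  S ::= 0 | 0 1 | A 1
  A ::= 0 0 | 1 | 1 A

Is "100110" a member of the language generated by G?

no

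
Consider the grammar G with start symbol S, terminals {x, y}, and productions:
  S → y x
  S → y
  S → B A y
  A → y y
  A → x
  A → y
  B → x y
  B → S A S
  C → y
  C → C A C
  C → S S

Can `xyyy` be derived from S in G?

S ⇒ BAy ⇒ xyAy ⇒ xyyy

yes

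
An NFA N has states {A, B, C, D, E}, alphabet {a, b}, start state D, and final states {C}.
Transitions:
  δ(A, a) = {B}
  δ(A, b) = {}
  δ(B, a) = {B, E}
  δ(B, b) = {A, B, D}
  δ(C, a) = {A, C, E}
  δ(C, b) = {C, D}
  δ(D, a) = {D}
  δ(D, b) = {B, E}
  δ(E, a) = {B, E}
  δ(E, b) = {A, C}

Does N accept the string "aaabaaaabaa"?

Start: {D}
read a: {D}
read a: {D}
read a: {D}
read b: {B, E}
read a: {B, E}
read a: {B, E}
read a: {B, E}
read a: {B, E}
read b: {A, B, C, D}
read a: {A, B, C, D, E}
read a: {A, B, C, D, E}
Reachable ∩ accepting = {C} — nonempty.

accepted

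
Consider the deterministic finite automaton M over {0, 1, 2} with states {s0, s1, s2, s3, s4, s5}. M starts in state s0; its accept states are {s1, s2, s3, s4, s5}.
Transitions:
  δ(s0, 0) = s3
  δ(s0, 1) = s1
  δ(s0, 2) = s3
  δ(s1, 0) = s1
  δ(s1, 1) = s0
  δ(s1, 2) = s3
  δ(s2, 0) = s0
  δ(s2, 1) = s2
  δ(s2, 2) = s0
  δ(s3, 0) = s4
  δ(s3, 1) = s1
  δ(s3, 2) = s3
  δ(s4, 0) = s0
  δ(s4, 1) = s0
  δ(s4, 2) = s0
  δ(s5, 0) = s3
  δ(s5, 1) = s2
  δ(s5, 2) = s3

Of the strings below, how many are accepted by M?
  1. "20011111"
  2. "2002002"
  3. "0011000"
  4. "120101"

"20011111": accepted
"2002002": accepted
"0011000": accepted
"120101": accepted

4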